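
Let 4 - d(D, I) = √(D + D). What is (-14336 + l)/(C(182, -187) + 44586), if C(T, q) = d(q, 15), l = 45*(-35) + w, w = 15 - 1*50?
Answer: -355516070/994134237 - 7973*I*√374/994134237 ≈ -0.35761 - 0.0001551*I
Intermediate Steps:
w = -35 (w = 15 - 50 = -35)
l = -1610 (l = 45*(-35) - 35 = -1575 - 35 = -1610)
d(D, I) = 4 - √2*√D (d(D, I) = 4 - √(D + D) = 4 - √(2*D) = 4 - √2*√D)
C(T, q) = 4 - √2*√q
(-14336 + l)/(C(182, -187) + 44586) = (-14336 - 1610)/((4 - √2*√(-187)) + 44586) = -15946/((4 - √2*I*√187) + 44586) = -15946/((4 - I*√374) + 44586) = -15946/(44590 - I*√374)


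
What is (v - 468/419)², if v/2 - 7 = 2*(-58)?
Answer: 8429076100/175561 ≈ 48012.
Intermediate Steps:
v = -218 (v = 14 + 2*(2*(-58)) = 14 + 2*(-116) = 14 - 232 = -218)
(v - 468/419)² = (-218 - 468/419)² = (-91810/419)² = 8429076100/175561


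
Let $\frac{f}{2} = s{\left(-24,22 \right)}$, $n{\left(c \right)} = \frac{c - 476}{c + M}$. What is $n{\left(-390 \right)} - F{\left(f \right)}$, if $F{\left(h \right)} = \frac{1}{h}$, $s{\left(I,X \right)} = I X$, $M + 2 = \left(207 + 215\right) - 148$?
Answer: $\frac{457307}{62304} \approx 7.3399$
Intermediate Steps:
$M = 272$ ($M = -2 + \left(\left(207 + 215\right) - 148\right) = -2 + \left(422 - 148\right) = -2 + 274 = 272$)
$n{\left(c \right)} = \frac{-476 + c}{272 + c}$ ($n{\left(c \right)} = \frac{c - 476}{c + 272} = \frac{-476 + c}{272 + c}$)
$f = -1056$ ($f = 2 \left(\left(-24\right) 22\right) = 2 \left(-528\right) = -1056$)
$n{\left(-390 \right)} - F{\left(f \right)} = \frac{-476 - 390}{272 - 390} - \frac{1}{-1056} = \frac{1}{-118} \left(-866\right) - - \frac{1}{1056} = \left(- \frac{1}{118}\right) \left(-866\right) + \frac{1}{1056} = \frac{433}{59} + \frac{1}{1056} = \frac{457307}{62304}$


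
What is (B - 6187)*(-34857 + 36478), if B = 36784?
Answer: 49597737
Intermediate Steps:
(B - 6187)*(-34857 + 36478) = (36784 - 6187)*(-34857 + 36478) = 30597*1621 = 49597737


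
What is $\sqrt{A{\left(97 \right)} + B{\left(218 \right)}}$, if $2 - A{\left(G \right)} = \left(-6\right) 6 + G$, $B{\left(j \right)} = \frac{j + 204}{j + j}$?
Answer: $\frac{i \sqrt{2757918}}{218} \approx 7.6179 i$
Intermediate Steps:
$B{\left(j \right)} = \frac{204 + j}{2 j}$
$A{\left(G \right)} = 38 - G$ ($A{\left(G \right)} = 2 - \left(\left(-6\right) 6 + G\right) = 2 - \left(-36 + G\right) = 38 - G$)
$\sqrt{A{\left(97 \right)} + B{\left(218 \right)}} = \sqrt{\left(38 - 97\right) + \frac{204 + 218}{2 \cdot 218}} = \sqrt{\left(38 - 97\right) + \frac{1}{2} \cdot \frac{1}{218} \cdot 422} = \sqrt{-59 + \frac{211}{218}} = \sqrt{- \frac{12651}{218}} = \frac{i \sqrt{2757918}}{218}$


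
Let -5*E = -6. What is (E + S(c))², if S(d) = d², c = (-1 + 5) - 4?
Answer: 36/25 ≈ 1.4400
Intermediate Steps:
E = 6/5 (E = -⅕*(-6) = 6/5 ≈ 1.2000)
c = 0 (c = 4 - 4 = 0)
(E + S(c))² = (6/5 + 0²)² = (6/5 + 0)² = (6/5)² = 36/25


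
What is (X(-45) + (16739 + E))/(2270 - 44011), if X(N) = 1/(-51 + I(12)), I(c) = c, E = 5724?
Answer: -876056/1627899 ≈ -0.53815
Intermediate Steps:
X(N) = -1/39 (X(N) = 1/(-51 + 12) = 1/(-39) = -1/39)
(X(-45) + (16739 + E))/(2270 - 44011) = (-1/39 + (16739 + 5724))/(2270 - 44011) = (-1/39 + 22463)/(-41741) = (876056/39)*(-1/41741) = -876056/1627899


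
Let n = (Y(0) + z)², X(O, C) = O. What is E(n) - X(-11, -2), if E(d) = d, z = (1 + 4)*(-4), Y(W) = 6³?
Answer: 38427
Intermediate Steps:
Y(W) = 216
z = -20 (z = 5*(-4) = -20)
n = 38416 (n = (216 - 20)² = 196² = 38416)
E(n) - X(-11, -2) = 38416 - 1*(-11) = 38416 + 11 = 38427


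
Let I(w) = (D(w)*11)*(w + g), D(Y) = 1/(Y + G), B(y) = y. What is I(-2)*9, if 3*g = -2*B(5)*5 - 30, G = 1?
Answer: 2838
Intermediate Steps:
D(Y) = 1/(1 + Y) (D(Y) = 1/(Y + 1) = 1/(1 + Y))
g = -80/3 (g = (-2*5*5 - 30)/3 = (-10*5 - 30)/3 = (-50 - 30)/3 = (⅓)*(-80) = -80/3 ≈ -26.667)
I(w) = 11*(-80/3 + w)/(1 + w) (I(w) = (11/(1 + w))*(w - 80/3) = (11/(1 + w))*(-80/3 + w) = 11*(-80/3 + w)/(1 + w))
I(-2)*9 = (11*(-80 + 3*(-2))/(3*(1 - 2)))*9 = ((11/3)*(-80 - 6)/(-1))*9 = ((11/3)*(-1)*(-86))*9 = (946/3)*9 = 2838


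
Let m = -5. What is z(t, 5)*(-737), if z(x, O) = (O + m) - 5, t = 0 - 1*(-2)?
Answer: 3685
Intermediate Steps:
t = 2 (t = 0 + 2 = 2)
z(x, O) = -10 + O (z(x, O) = (O - 5) - 5 = (-5 + O) - 5 = -10 + O)
z(t, 5)*(-737) = (-10 + 5)*(-737) = -5*(-737) = 3685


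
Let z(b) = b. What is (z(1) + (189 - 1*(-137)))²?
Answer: 106929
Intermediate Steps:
(z(1) + (189 - 1*(-137)))² = (1 + (189 - 1*(-137)))² = (1 + (189 + 137))² = (1 + 326)² = 327² = 106929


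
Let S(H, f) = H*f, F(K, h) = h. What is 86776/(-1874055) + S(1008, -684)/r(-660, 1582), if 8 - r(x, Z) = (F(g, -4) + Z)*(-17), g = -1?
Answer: -647218498072/25144195935 ≈ -25.740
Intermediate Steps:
r(x, Z) = -60 + 17*Z (r(x, Z) = 8 - (-4 + Z)*(-17) = 8 - (68 - 17*Z) = 8 + (-68 + 17*Z) = -60 + 17*Z)
86776/(-1874055) + S(1008, -684)/r(-660, 1582) = 86776/(-1874055) + (1008*(-684))/(-60 + 17*1582) = 86776*(-1/1874055) - 689472/(-60 + 26894) = -86776/1874055 - 689472/26834 = -86776/1874055 - 689472*1/26834 = -86776/1874055 - 344736/13417 = -647218498072/25144195935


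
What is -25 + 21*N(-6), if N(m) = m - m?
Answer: -25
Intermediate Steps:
N(m) = 0
-25 + 21*N(-6) = -25 + 21*0 = -25 + 0 = -25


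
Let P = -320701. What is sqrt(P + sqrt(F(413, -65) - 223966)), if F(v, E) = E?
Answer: sqrt(-320701 + I*sqrt(224031)) ≈ 0.418 + 566.3*I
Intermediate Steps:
sqrt(P + sqrt(F(413, -65) - 223966)) = sqrt(-320701 + sqrt(-65 - 223966)) = sqrt(-320701 + sqrt(-224031)) = sqrt(-320701 + I*sqrt(224031))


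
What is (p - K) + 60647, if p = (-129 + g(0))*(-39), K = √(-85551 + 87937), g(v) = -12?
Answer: 66146 - √2386 ≈ 66097.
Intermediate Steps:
K = √2386 ≈ 48.847
p = 5499 (p = (-129 - 12)*(-39) = -141*(-39) = 5499)
(p - K) + 60647 = (5499 - √2386) + 60647 = 66146 - √2386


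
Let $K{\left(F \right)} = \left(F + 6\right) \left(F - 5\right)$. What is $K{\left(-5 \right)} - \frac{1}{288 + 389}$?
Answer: $- \frac{6771}{677} \approx -10.001$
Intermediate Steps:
$K{\left(F \right)} = \left(-5 + F\right) \left(6 + F\right)$ ($K{\left(F \right)} = \left(6 + F\right) \left(-5 + F\right) = \left(-5 + F\right) \left(6 + F\right)$)
$K{\left(-5 \right)} - \frac{1}{288 + 389} = \left(-30 - 5 + \left(-5\right)^{2}\right) - \frac{1}{288 + 389} = \left(-30 - 5 + 25\right) - \frac{1}{677} = -10 - \frac{1}{677} = - \frac{6771}{677}$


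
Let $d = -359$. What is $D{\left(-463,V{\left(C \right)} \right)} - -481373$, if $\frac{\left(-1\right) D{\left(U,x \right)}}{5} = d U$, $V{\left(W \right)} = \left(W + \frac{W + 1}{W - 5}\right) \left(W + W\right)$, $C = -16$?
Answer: $-349712$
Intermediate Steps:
$V{\left(W \right)} = 2 W \left(W + \frac{1 + W}{-5 + W}\right)$ ($V{\left(W \right)} = \left(W + \frac{1 + W}{-5 + W}\right) 2 W = 2 W \left(W + \frac{1 + W}{-5 + W}\right)$)
$D{\left(U,x \right)} = 1795 U$ ($D{\left(U,x \right)} = - 5 \left(- 359 U\right) = 1795 U$)
$D{\left(-463,V{\left(C \right)} \right)} - -481373 = 1795 \left(-463\right) - -481373 = -831085 + 481373 = -349712$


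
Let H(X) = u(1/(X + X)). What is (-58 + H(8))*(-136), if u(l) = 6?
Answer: 7072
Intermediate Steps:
H(X) = 6
(-58 + H(8))*(-136) = (-58 + 6)*(-136) = -52*(-136) = 7072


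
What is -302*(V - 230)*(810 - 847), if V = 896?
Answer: 7441884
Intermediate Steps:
-302*(V - 230)*(810 - 847) = -302*(896 - 230)*(810 - 847) = -201132*(-37) = -302*(-24642) = 7441884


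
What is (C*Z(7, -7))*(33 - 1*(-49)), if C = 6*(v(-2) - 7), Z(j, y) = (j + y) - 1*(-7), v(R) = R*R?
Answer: -10332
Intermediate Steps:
v(R) = R²
Z(j, y) = 7 + j + y (Z(j, y) = (j + y) + 7 = 7 + j + y)
C = -18 (C = 6*((-2)² - 7) = 6*(4 - 7) = 6*(-3) = -18)
(C*Z(7, -7))*(33 - 1*(-49)) = (-18*(7 + 7 - 7))*(33 - 1*(-49)) = (-18*7)*(33 + 49) = -126*82 = -10332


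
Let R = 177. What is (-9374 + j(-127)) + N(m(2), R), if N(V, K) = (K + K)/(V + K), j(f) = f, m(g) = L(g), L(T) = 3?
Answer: -284971/30 ≈ -9499.0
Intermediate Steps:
m(g) = 3
N(V, K) = 2*K/(K + V) (N(V, K) = (2*K)/(K + V) = 2*K/(K + V))
(-9374 + j(-127)) + N(m(2), R) = (-9374 - 127) + 2*177/(177 + 3) = -9501 + 2*177/180 = -9501 + 2*177*(1/180) = -9501 + 59/30 = -284971/30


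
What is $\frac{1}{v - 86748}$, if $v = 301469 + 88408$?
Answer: $\frac{1}{303129} \approx 3.2989 \cdot 10^{-6}$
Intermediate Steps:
$v = 389877$
$\frac{1}{v - 86748} = \frac{1}{389877 - 86748} = \frac{1}{303129}$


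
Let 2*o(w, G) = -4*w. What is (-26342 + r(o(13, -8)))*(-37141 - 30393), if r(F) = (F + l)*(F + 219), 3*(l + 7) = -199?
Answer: 9221092360/3 ≈ 3.0737e+9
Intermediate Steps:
l = -220/3 (l = -7 + (1/3)*(-199) = -7 - 199/3 = -220/3 ≈ -73.333)
o(w, G) = -2*w (o(w, G) = (-4*w)/2 = -2*w)
r(F) = (219 + F)*(-220/3 + F) (r(F) = (F - 220/3)*(F + 219) = (-220/3 + F)*(219 + F) = (219 + F)*(-220/3 + F))
(-26342 + r(o(13, -8)))*(-37141 - 30393) = (-26342 + (-16060 + (-2*13)**2 + 437*(-2*13)/3))*(-37141 - 30393) = (-26342 + (-16060 + (-26)**2 + (437/3)*(-26)))*(-67534) = (-26342 + (-16060 + 676 - 11362/3))*(-67534) = (-26342 - 57514/3)*(-67534) = -136540/3*(-67534) = 9221092360/3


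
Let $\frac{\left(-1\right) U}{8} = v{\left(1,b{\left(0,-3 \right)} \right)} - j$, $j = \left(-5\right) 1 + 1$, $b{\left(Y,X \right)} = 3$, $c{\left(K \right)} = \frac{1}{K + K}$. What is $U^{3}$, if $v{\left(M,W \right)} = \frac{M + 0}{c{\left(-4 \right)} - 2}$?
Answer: $- \frac{110592000}{4913} \approx -22510.0$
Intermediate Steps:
$c{\left(K \right)} = \frac{1}{2 K}$
$v{\left(M,W \right)} = - \frac{8 M}{17}$ ($v{\left(M,W \right)} = \frac{M + 0}{\frac{1}{2 \left(-4\right)} - 2} = \frac{M}{\frac{1}{2} \left(- \frac{1}{4}\right) - 2} = \frac{M}{- \frac{1}{8} - 2} = \frac{M}{- \frac{17}{8}} = M \left(- \frac{8}{17}\right) = - \frac{8 M}{17}$)
$j = -4$ ($j = -5 + 1 = -4$)
$U = - \frac{480}{17}$ ($U = - 8 \left(\left(- \frac{8}{17}\right) 1 - -4\right) = - 8 \left(- \frac{8}{17} + 4\right) = \left(-8\right) \frac{60}{17} = - \frac{480}{17} \approx -28.235$)
$U^{3} = \left(- \frac{480}{17}\right)^{3} = - \frac{110592000}{4913}$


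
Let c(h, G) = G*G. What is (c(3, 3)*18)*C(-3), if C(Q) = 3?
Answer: 486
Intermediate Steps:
c(h, G) = G**2
(c(3, 3)*18)*C(-3) = (3**2*18)*3 = (9*18)*3 = 162*3 = 486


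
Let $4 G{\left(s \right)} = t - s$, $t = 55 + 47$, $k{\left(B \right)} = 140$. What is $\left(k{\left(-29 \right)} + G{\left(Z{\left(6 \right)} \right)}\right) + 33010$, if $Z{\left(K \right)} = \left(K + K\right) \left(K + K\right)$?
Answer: $\frac{66279}{2} \approx 33140.0$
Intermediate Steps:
$Z{\left(K \right)} = 4 K^{2}$ ($Z{\left(K \right)} = 2 K 2 K = 4 K^{2}$)
$t = 102$
$G{\left(s \right)} = \frac{51}{2} - \frac{s}{4}$ ($G{\left(s \right)} = \frac{102 - s}{4} = \frac{51}{2} - \frac{s}{4}$)
$\left(k{\left(-29 \right)} + G{\left(Z{\left(6 \right)} \right)}\right) + 33010 = \left(140 + \left(\frac{51}{2} - \frac{4 \cdot 6^{2}}{4}\right)\right) + 33010 = \left(140 + \left(\frac{51}{2} - \frac{4 \cdot 36}{4}\right)\right) + 33010 = \left(140 + \left(\frac{51}{2} - 36\right)\right) + 33010 = \left(140 - \frac{21}{2}\right) + 33010 = \frac{259}{2} + 33010 = \frac{66279}{2}$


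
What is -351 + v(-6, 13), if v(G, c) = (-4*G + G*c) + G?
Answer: -411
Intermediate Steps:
v(G, c) = -3*G + G*c
-351 + v(-6, 13) = -351 - 6*(-3 + 13) = -351 - 6*10 = -351 - 60 = -411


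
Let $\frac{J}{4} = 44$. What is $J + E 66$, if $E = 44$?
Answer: $3080$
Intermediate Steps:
$J = 176$ ($J = 4 \cdot 44 = 176$)
$J + E 66 = 176 + 44 \cdot 66 = 176 + 2904 = 3080$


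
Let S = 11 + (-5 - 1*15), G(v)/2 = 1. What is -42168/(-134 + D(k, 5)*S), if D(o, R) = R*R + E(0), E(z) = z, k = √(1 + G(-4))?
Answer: 42168/359 ≈ 117.46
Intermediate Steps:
G(v) = 2 (G(v) = 2*1 = 2)
k = √3 (k = √(1 + 2) = √3 ≈ 1.7320)
S = -9 (S = 11 + (-5 - 15) = 11 - 20 = -9)
D(o, R) = R² (D(o, R) = R*R + 0 = R² + 0 = R²)
-42168/(-134 + D(k, 5)*S) = -42168/(-134 + 5²*(-9)) = -42168/(-134 + 25*(-9)) = -42168/(-134 - 225) = -42168/(-359) = -42168*(-1/359) = 42168/359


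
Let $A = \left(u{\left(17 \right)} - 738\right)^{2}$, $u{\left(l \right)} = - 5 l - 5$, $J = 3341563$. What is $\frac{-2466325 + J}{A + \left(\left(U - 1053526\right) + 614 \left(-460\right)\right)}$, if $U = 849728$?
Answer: $\frac{62517}{14239} \approx 4.3905$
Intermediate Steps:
$u{\left(l \right)} = -5 - 5 l$
$A = 685584$ ($A = \left(\left(-5 - 85\right) - 738\right)^{2} = \left(-90 - 738\right)^{2} = \left(-828\right)^{2} = 685584$)
$\frac{-2466325 + J}{A + \left(\left(U - 1053526\right) + 614 \left(-460\right)\right)} = \frac{-2466325 + 3341563}{685584 + \left(\left(849728 - 1053526\right) + 614 \left(-460\right)\right)} = \frac{875238}{685584 - 486238} = \frac{875238}{199346} = 875238 \cdot \frac{1}{199346} = \frac{62517}{14239}$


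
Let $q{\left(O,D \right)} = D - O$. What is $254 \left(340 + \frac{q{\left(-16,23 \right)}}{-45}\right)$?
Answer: $\frac{1292098}{15} \approx 86140.0$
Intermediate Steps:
$254 \left(340 + \frac{q{\left(-16,23 \right)}}{-45}\right) = 254 \left(340 + \frac{23 - -16}{-45}\right) = 254 \left(340 + \left(23 + 16\right) \left(- \frac{1}{45}\right)\right) = 254 \left(340 + 39 \left(- \frac{1}{45}\right)\right) = 254 \left(340 - \frac{13}{15}\right) = 254 \cdot \frac{5087}{15} = \frac{1292098}{15}$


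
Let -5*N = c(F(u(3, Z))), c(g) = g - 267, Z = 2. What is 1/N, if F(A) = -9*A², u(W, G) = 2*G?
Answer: 5/411 ≈ 0.012165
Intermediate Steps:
c(g) = -267 + g
N = 411/5 (N = -(-267 - 9*(2*2)²)/5 = -(-267 - 9*4²)/5 = -(-267 - 9*16)/5 = -(-267 - 144)/5 = -⅕*(-411) = 411/5 ≈ 82.200)
1/N = 1/(411/5) = 5/411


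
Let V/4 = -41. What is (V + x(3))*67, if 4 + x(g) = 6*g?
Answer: -10050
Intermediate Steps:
V = -164 (V = 4*(-41) = -164)
x(g) = -4 + 6*g
(V + x(3))*67 = (-164 + (-4 + 6*3))*67 = (-164 + (-4 + 18))*67 = (-164 + 14)*67 = -150*67 = -10050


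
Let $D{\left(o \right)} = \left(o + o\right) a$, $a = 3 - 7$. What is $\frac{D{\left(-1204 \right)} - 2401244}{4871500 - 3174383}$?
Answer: $- \frac{2391612}{1697117} \approx -1.4092$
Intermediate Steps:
$a = -4$ ($a = 3 - 7 = -4$)
$D{\left(o \right)} = - 8 o$ ($D{\left(o \right)} = \left(o + o\right) \left(-4\right) = 2 o \left(-4\right) = - 8 o$)
$\frac{D{\left(-1204 \right)} - 2401244}{4871500 - 3174383} = \frac{\left(-8\right) \left(-1204\right) - 2401244}{4871500 - 3174383} = \frac{9632 - 2401244}{1697117} = \left(-2391612\right) \frac{1}{1697117} = - \frac{2391612}{1697117}$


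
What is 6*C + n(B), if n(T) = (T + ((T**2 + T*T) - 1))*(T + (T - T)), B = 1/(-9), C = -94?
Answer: -411068/729 ≈ -563.88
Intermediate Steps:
B = -1/9 ≈ -0.11111
n(T) = T*(-1 + T + 2*T**2) (n(T) = (T + ((T**2 + T**2) - 1))*(T + 0) = (T + (2*T**2 - 1))*T = (T + (-1 + 2*T**2))*T = (-1 + T + 2*T**2)*T = T*(-1 + T + 2*T**2))
6*C + n(B) = 6*(-94) - (-1 - 1/9 + 2*(-1/9)**2)/9 = -564 - (-1 - 1/9 + 2*(1/81))/9 = -564 - (-1 - 1/9 + 2/81)/9 = -564 - 1/9*(-88/81) = -564 + 88/729 = -411068/729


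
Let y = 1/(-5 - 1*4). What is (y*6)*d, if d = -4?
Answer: 8/3 ≈ 2.6667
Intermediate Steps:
y = -⅑ (y = 1/(-5 - 4) = 1/(-9) = -⅑ ≈ -0.11111)
(y*6)*d = -⅑*6*(-4) = -⅔*(-4) = 8/3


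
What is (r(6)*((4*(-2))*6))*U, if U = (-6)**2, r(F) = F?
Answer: -10368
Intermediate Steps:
U = 36
(r(6)*((4*(-2))*6))*U = (6*((4*(-2))*6))*36 = (6*(-8*6))*36 = (6*(-48))*36 = -288*36 = -10368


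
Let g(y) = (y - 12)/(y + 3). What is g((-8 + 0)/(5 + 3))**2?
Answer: 169/4 ≈ 42.250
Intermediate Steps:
g(y) = (-12 + y)/(3 + y)
g((-8 + 0)/(5 + 3))**2 = ((-12 + (-8 + 0)/(5 + 3))/(3 + (-8 + 0)/(5 + 3)))**2 = ((-12 - 8/8)/(3 - 8/8))**2 = ((-12 - 8*1/8)/(3 - 8*1/8))**2 = ((-12 - 1)/(3 - 1))**2 = (-13/2)**2 = 169/4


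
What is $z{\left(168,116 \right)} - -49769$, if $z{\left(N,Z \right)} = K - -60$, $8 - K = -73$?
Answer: $49910$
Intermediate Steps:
$K = 81$ ($K = 8 - -73 = 8 + 73 = 81$)
$z{\left(N,Z \right)} = 141$ ($z{\left(N,Z \right)} = 81 - -60 = 81 + 60 = 141$)
$z{\left(168,116 \right)} - -49769 = 141 - -49769 = 141 + 49769 = 49910$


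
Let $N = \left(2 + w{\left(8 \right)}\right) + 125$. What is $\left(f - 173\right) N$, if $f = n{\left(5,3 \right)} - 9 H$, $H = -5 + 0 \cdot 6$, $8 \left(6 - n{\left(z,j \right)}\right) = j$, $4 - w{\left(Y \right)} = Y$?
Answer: $- \frac{120417}{8} \approx -15052.0$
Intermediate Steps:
$w{\left(Y \right)} = 4 - Y$
$n{\left(z,j \right)} = 6 - \frac{j}{8}$
$N = 123$ ($N = \left(2 + \left(4 - 8\right)\right) + 125 = \left(2 - 4\right) + 125 = -2 + 125 = 123$)
$H = -5$ ($H = -5 + 0 = -5$)
$f = \frac{405}{8}$ ($f = \left(6 - \frac{3}{8}\right) - -45 = \left(6 - \frac{3}{8}\right) + 45 = \frac{45}{8} + 45 = \frac{405}{8} \approx 50.625$)
$\left(f - 173\right) N = \left(\frac{405}{8} - 173\right) 123 = \left(- \frac{979}{8}\right) 123 = - \frac{120417}{8}$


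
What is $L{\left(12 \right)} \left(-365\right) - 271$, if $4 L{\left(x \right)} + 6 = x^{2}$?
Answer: $- \frac{25727}{2} \approx -12864.0$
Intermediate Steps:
$L{\left(x \right)} = - \frac{3}{2} + \frac{x^{2}}{4}$
$L{\left(12 \right)} \left(-365\right) - 271 = \left(- \frac{3}{2} + \frac{12^{2}}{4}\right) \left(-365\right) - 271 = \left(- \frac{3}{2} + \frac{1}{4} \cdot 144\right) \left(-365\right) - 271 = \left(- \frac{3}{2} + 36\right) \left(-365\right) - 271 = \frac{69}{2} \left(-365\right) - 271 = - \frac{25185}{2} - 271 = - \frac{25727}{2}$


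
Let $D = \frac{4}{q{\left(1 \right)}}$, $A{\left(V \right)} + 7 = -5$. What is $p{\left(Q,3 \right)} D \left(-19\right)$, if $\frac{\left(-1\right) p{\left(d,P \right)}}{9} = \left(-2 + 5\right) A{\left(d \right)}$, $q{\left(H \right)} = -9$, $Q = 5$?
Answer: $2736$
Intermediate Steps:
$A{\left(V \right)} = -12$ ($A{\left(V \right)} = -7 - 5 = -12$)
$D = - \frac{4}{9}$ ($D = \frac{4}{-9} = 4 \left(- \frac{1}{9}\right) = - \frac{4}{9} \approx -0.44444$)
$p{\left(d,P \right)} = 324$ ($p{\left(d,P \right)} = - 9 \left(-2 + 5\right) \left(-12\right) = - 9 \cdot 3 \left(-12\right) = \left(-9\right) \left(-36\right) = 324$)
$p{\left(Q,3 \right)} D \left(-19\right) = 324 \left(- \frac{4}{9}\right) \left(-19\right) = \left(-144\right) \left(-19\right) = 2736$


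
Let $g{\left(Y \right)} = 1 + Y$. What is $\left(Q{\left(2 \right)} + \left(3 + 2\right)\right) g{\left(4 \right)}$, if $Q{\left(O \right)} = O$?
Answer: $35$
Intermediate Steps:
$\left(Q{\left(2 \right)} + \left(3 + 2\right)\right) g{\left(4 \right)} = \left(2 + \left(3 + 2\right)\right) \left(1 + 4\right) = \left(2 + 5\right) 5 = 7 \cdot 5 = 35$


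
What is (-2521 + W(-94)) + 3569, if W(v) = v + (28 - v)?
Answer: 1076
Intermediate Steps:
W(v) = 28
(-2521 + W(-94)) + 3569 = (-2521 + 28) + 3569 = -2493 + 3569 = 1076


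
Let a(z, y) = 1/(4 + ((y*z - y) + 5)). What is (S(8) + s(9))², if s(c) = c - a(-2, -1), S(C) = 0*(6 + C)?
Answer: 11449/144 ≈ 79.507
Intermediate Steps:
a(z, y) = 1/(9 - y + y*z) (a(z, y) = 1/(4 + ((-y + y*z) + 5)) = 1/(4 + (5 - y + y*z)) = 1/(9 - y + y*z))
S(C) = 0
s(c) = -1/12 + c (s(c) = c - 1/(9 - 1*(-1) - 1*(-2)) = c - 1/(9 + 1 + 2) = c - 1/12 = -1/12 + c)
(S(8) + s(9))² = (0 + (-1/12 + 9))² = (0 + 107/12)² = (107/12)² = 11449/144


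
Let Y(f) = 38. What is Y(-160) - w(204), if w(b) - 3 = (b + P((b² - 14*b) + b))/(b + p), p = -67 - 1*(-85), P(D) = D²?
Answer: -253030955/37 ≈ -6.8387e+6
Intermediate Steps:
p = 18 (p = -67 + 85 = 18)
w(b) = 3 + (b + (b² - 13*b)²)/(18 + b) (w(b) = 3 + (b + ((b² - 14*b) + b)²)/(b + 18) = 3 + (b + (b² - 13*b)²)/(18 + b))
Y(-160) - w(204) = 38 - (54 + 4*204 + 204²*(-13 + 204)²)/(18 + 204) = 38 - (54 + 816 + 41616*191²)/222 = 38 - (54 + 816 + 41616*36481)/222 = 38 - (54 + 816 + 1518193296)/222 = 38 - 1518194166/222 = 38 - 1*253032361/37 = 38 - 253032361/37 = -253030955/37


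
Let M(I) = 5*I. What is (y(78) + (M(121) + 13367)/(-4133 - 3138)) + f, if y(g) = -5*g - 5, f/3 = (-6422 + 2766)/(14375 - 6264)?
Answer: -23488232215/58975081 ≈ -398.27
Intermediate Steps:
f = -10968/8111 (f = 3*((-6422 + 2766)/(14375 - 6264)) = 3*(-3656/8111) = -10968/8111 ≈ -1.3522)
y(g) = -5 - 5*g
(y(78) + (M(121) + 13367)/(-4133 - 3138)) + f = ((-5 - 5*78) + (5*121 + 13367)/(-4133 - 3138)) - 10968/8111 = ((-5 - 390) + (605 + 13367)/(-7271)) - 10968/8111 = (-395 + 13972*(-1/7271)) - 10968/8111 = (-395 - 13972/7271) - 10968/8111 = -2886017/7271 - 10968/8111 = -23488232215/58975081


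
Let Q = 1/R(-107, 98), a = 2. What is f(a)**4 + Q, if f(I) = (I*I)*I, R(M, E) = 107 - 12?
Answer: 389121/95 ≈ 4096.0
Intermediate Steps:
R(M, E) = 95
Q = 1/95 ≈ 0.010526
f(I) = I**3 (f(I) = I**2*I = I**3)
f(a)**4 + Q = (2**3)**4 + 1/95 = 8**4 + 1/95 = 4096 + 1/95 = 389121/95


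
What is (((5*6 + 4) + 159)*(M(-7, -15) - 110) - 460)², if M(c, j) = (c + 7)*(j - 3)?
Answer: 470456100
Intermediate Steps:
M(c, j) = (-3 + j)*(7 + c) (M(c, j) = (7 + c)*(-3 + j) = (-3 + j)*(7 + c))
(((5*6 + 4) + 159)*(M(-7, -15) - 110) - 460)² = (((5*6 + 4) + 159)*((-21 - 3*(-7) + 7*(-15) - 7*(-15)) - 110) - 460)² = (((30 + 4) + 159)*((-21 + 21 - 105 + 105) - 110) - 460)² = ((34 + 159)*(0 - 110) - 460)² = (193*(-110) - 460)² = (-21230 - 460)² = (-21690)² = 470456100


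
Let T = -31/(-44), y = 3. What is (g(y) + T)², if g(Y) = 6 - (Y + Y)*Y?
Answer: 247009/1936 ≈ 127.59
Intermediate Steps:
g(Y) = 6 - 2*Y² (g(Y) = 6 - 2*Y*Y = 6 - 2*Y²)
T = 31/44 (T = -31*(-1/44) = 31/44 ≈ 0.70455)
(g(y) + T)² = ((6 - 2*3²) + 31/44)² = ((6 - 2*9) + 31/44)² = ((6 - 18) + 31/44)² = (-12 + 31/44)² = (-497/44)² = 247009/1936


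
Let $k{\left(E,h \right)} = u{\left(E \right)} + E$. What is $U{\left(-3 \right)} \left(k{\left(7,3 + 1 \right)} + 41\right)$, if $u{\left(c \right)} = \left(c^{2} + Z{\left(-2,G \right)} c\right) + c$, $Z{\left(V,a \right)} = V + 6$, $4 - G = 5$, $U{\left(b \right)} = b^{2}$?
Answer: $1188$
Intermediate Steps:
$G = -1$ ($G = 4 - 5 = -1$)
$Z{\left(V,a \right)} = 6 + V$
$u{\left(c \right)} = c^{2} + 5 c$ ($u{\left(c \right)} = \left(c^{2} + \left(6 - 2\right) c\right) + c = \left(c^{2} + 4 c\right) + c = c^{2} + 5 c$)
$k{\left(E,h \right)} = E + E \left(5 + E\right)$ ($k{\left(E,h \right)} = E \left(5 + E\right) + E = E + E \left(5 + E\right)$)
$U{\left(-3 \right)} \left(k{\left(7,3 + 1 \right)} + 41\right) = \left(-3\right)^{2} \left(7 \left(6 + 7\right) + 41\right) = 9 \left(7 \cdot 13 + 41\right) = 9 \left(91 + 41\right) = 9 \cdot 132 = 1188$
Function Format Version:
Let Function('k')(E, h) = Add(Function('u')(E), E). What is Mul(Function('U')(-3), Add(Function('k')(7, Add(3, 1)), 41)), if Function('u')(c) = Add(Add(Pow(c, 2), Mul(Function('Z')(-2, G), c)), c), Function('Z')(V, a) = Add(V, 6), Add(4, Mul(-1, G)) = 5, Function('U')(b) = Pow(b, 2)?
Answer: 1188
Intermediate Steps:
G = -1 (G = Add(4, Mul(-1, 5)) = Add(4, -5) = -1)
Function('Z')(V, a) = Add(6, V)
Function('u')(c) = Add(Pow(c, 2), Mul(5, c)) (Function('u')(c) = Add(Add(Pow(c, 2), Mul(Add(6, -2), c)), c) = Add(Add(Pow(c, 2), Mul(4, c)), c) = Add(Pow(c, 2), Mul(5, c)))
Function('k')(E, h) = Add(E, Mul(E, Add(5, E))) (Function('k')(E, h) = Add(Mul(E, Add(5, E)), E) = Add(E, Mul(E, Add(5, E))))
Mul(Function('U')(-3), Add(Function('k')(7, Add(3, 1)), 41)) = Mul(Pow(-3, 2), Add(Mul(7, Add(6, 7)), 41)) = Mul(9, Add(Mul(7, 13), 41)) = Mul(9, Add(91, 41)) = Mul(9, 132) = 1188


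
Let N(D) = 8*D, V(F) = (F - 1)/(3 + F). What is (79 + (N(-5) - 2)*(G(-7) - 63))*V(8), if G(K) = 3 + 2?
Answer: 17605/11 ≈ 1600.5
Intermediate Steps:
V(F) = (-1 + F)/(3 + F)
G(K) = 5
(79 + (N(-5) - 2)*(G(-7) - 63))*V(8) = (79 + (8*(-5) - 2)*(5 - 63))*((-1 + 8)/(3 + 8)) = (79 + (-40 - 2)*(-58))*(7/11) = (79 - 42*(-58))*((1/11)*7) = (79 + 2436)*(7/11) = 2515*(7/11) = 17605/11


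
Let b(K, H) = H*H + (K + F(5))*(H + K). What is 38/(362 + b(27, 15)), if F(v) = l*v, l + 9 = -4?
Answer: -38/1009 ≈ -0.037661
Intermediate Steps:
l = -13 (l = -9 - 4 = -13)
F(v) = -13*v
b(K, H) = H**2 + (-65 + K)*(H + K) (b(K, H) = H*H + (K - 13*5)*(H + K) = H**2 + (K - 65)*(H + K) = H**2 + (-65 + K)*(H + K))
38/(362 + b(27, 15)) = 38/(362 + (15**2 + 27**2 - 65*15 - 65*27 + 15*27)) = 38/(362 + (225 + 729 - 975 - 1755 + 405)) = 38/(362 - 1371) = 38/(-1009) = 38*(-1/1009) = -38/1009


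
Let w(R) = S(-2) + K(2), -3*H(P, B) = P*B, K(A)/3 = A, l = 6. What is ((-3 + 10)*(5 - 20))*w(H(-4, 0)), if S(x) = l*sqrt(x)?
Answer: -630 - 630*I*sqrt(2) ≈ -630.0 - 890.95*I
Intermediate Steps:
K(A) = 3*A
H(P, B) = -B*P/3 (H(P, B) = -P*B/3 = -B*P/3)
S(x) = 6*sqrt(x)
w(R) = 6 + 6*I*sqrt(2) (w(R) = 6*sqrt(-2) + 3*2 = 6*(I*sqrt(2)) + 6 = 6*I*sqrt(2) + 6 = 6 + 6*I*sqrt(2))
((-3 + 10)*(5 - 20))*w(H(-4, 0)) = ((-3 + 10)*(5 - 20))*(6 + 6*I*sqrt(2)) = (7*(-15))*(6 + 6*I*sqrt(2)) = -105*(6 + 6*I*sqrt(2)) = -630 - 630*I*sqrt(2)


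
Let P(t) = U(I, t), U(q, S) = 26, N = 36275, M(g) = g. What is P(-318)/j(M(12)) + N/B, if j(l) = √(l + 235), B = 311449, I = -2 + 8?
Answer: 36275/311449 + 2*√247/19 ≈ 1.7708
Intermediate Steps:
I = 6
P(t) = 26
j(l) = √(235 + l)
P(-318)/j(M(12)) + N/B = 26/(√(235 + 12)) + 36275/311449 = 26/(√247) + 36275*(1/311449) = 26*(√247/247) + 36275/311449 = 2*√247/19 + 36275/311449 = 36275/311449 + 2*√247/19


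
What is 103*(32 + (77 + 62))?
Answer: 17613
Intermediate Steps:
103*(32 + (77 + 62)) = 103*(32 + 139) = 103*171 = 17613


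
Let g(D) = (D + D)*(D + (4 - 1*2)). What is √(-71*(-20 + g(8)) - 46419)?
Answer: I*√56359 ≈ 237.4*I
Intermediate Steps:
g(D) = 2*D*(2 + D) (g(D) = (2*D)*(D + (4 - 2)) = (2*D)*(D + 2) = (2*D)*(2 + D) = 2*D*(2 + D))
√(-71*(-20 + g(8)) - 46419) = √(-71*(-20 + 2*8*(2 + 8)) - 46419) = √(-71*(-20 + 2*8*10) - 46419) = √(-71*(-20 + 160) - 46419) = √(-71*140 - 46419) = √(-9940 - 46419) = √(-56359) = I*√56359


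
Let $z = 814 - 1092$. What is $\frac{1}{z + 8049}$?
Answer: $\frac{1}{7771} \approx 0.00012868$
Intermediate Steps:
$z = -278$
$\frac{1}{z + 8049} = \frac{1}{-278 + 8049} = \frac{1}{7771}$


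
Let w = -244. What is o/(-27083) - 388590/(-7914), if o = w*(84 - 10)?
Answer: 1777846359/35722477 ≈ 49.768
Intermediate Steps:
o = -18056 (o = -244*(84 - 10) = -244*74 = -18056)
o/(-27083) - 388590/(-7914) = -18056/(-27083) - 388590/(-7914) = -18056*(-1/27083) - 388590*(-1/7914) = 18056/27083 + 64765/1319 = 1777846359/35722477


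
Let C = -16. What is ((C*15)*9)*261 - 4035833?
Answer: -4599593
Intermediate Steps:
((C*15)*9)*261 - 4035833 = (-16*15*9)*261 - 4035833 = -240*9*261 - 4035833 = -2160*261 - 4035833 = -563760 - 4035833 = -4599593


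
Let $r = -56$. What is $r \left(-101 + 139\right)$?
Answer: $-2128$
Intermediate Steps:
$r \left(-101 + 139\right) = - 56 \left(-101 + 139\right) = \left(-56\right) 38 = -2128$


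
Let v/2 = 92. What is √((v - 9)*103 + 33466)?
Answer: √51491 ≈ 226.92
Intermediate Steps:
v = 184 (v = 2*92 = 184)
√((v - 9)*103 + 33466) = √((184 - 9)*103 + 33466) = √(175*103 + 33466) = √(18025 + 33466) = √51491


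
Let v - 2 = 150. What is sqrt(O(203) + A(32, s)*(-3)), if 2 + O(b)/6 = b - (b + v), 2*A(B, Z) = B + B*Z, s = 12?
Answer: 6*I*sqrt(43) ≈ 39.345*I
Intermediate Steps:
v = 152 (v = 2 + 150 = 152)
A(B, Z) = B/2 + B*Z/2 (A(B, Z) = (B + B*Z)/2 = B/2 + B*Z/2)
O(b) = -924 (O(b) = -12 + 6*(b - (b + 152)) = -12 + 6*(b - (152 + b)) = -12 + 6*(b + (-152 - b)) = -12 + 6*(-152) = -12 - 912 = -924)
sqrt(O(203) + A(32, s)*(-3)) = sqrt(-924 + ((1/2)*32*(1 + 12))*(-3)) = sqrt(-924 + ((1/2)*32*13)*(-3)) = sqrt(-924 + 208*(-3)) = sqrt(-924 - 624) = sqrt(-1548) = 6*I*sqrt(43)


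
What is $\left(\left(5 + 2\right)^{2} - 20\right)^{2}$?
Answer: $841$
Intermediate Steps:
$\left(\left(5 + 2\right)^{2} - 20\right)^{2} = \left(7^{2} - 20\right)^{2} = \left(49 - 20\right)^{2} = 29^{2} = 841$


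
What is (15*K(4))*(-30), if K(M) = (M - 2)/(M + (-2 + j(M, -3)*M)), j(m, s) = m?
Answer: -50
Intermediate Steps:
K(M) = (-2 + M)/(-2 + M + M²) (K(M) = (M - 2)/(M + (-2 + M*M)) = (-2 + M)/(M + (-2 + M²)) = (-2 + M)/(-2 + M + M²))
(15*K(4))*(-30) = (15*((-2 + 4)/(-2 + 4 + 4²)))*(-30) = (15*(2/(-2 + 4 + 16)))*(-30) = (15*(2/18))*(-30) = (15*((1/18)*2))*(-30) = (15*(⅑))*(-30) = (5/3)*(-30) = -50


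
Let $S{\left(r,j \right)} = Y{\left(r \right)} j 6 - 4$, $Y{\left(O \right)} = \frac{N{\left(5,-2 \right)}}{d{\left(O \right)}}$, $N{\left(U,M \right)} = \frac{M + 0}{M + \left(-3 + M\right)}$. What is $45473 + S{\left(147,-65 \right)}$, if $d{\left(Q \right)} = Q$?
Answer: $\frac{15595607}{343} \approx 45468.0$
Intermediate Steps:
$N{\left(U,M \right)} = \frac{M}{-3 + 2 M}$
$Y{\left(O \right)} = \frac{2}{7 O}$ ($Y{\left(O \right)} = \frac{\left(-2\right) \frac{1}{-3 + 2 \left(-2\right)}}{O} = \frac{\left(-2\right) \frac{1}{-3 - 4}}{O} = \frac{\left(-2\right) \frac{1}{-7}}{O} = \frac{\left(-2\right) \left(- \frac{1}{7}\right)}{O} = \frac{2}{7 O}$)
$S{\left(r,j \right)} = -4 + \frac{12 j}{7 r}$ ($S{\left(r,j \right)} = \frac{2}{7 r} j 6 - 4 = \frac{2 j}{7 r} 6 - 4 = \frac{12 j}{7 r} - 4 = -4 + \frac{12 j}{7 r}$)
$45473 + S{\left(147,-65 \right)} = 45473 - \left(4 + \frac{780}{7 \cdot 147}\right) = 45473 - \left(4 + \frac{780}{7} \cdot \frac{1}{147}\right) = 45473 - \frac{1632}{343} = \frac{15595607}{343}$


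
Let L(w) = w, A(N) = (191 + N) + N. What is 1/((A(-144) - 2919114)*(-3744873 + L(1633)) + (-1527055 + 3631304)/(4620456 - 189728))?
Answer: 4430728/48415926789302594169 ≈ 9.1514e-14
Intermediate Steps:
A(N) = 191 + 2*N
1/((A(-144) - 2919114)*(-3744873 + L(1633)) + (-1527055 + 3631304)/(4620456 - 189728)) = 1/(((191 + 2*(-144)) - 2919114)*(-3744873 + 1633) + (-1527055 + 3631304)/(4620456 - 189728)) = 1/(((191 - 288) - 2919114)*(-3743240) + 2104249/4430728) = 1/((-97 - 2919114)*(-3743240) + 2104249*(1/4430728)) = 1/(-2919211*(-3743240) + 2104249/4430728) = 1/(10927307383640 + 2104249/4430728) = 1/(48415926789302594169/4430728) = 4430728/48415926789302594169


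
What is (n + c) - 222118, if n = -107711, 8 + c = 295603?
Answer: -34234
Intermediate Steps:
c = 295595 (c = -8 + 295603 = 295595)
(n + c) - 222118 = (-107711 + 295595) - 222118 = 187884 - 222118 = -34234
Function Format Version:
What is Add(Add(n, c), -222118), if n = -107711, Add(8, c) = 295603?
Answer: -34234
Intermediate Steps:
c = 295595 (c = Add(-8, 295603) = 295595)
Add(Add(n, c), -222118) = Add(Add(-107711, 295595), -222118) = Add(187884, -222118) = -34234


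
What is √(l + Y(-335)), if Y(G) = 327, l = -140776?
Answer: I*√140449 ≈ 374.77*I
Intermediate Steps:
√(l + Y(-335)) = √(-140776 + 327) = √(-140449) = I*√140449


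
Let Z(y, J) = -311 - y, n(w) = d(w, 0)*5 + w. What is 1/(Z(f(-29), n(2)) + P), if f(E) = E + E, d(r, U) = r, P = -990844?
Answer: -1/991097 ≈ -1.0090e-6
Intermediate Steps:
n(w) = 6*w (n(w) = w*5 + w = 5*w + w = 6*w)
f(E) = 2*E
1/(Z(f(-29), n(2)) + P) = 1/((-311 - 2*(-29)) - 990844) = 1/((-311 - 1*(-58)) - 990844) = 1/((-311 + 58) - 990844) = 1/(-253 - 990844) = 1/(-991097) = -1/991097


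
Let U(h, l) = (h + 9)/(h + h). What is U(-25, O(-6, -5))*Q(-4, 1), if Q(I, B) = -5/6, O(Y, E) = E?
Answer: -4/15 ≈ -0.26667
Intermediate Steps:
U(h, l) = (9 + h)/(2*h) (U(h, l) = (9 + h)/((2*h)) = (9 + h)*(1/(2*h)) = (9 + h)/(2*h))
Q(I, B) = -⅚ (Q(I, B) = -5*⅙ = -⅚)
U(-25, O(-6, -5))*Q(-4, 1) = ((½)*(9 - 25)/(-25))*(-⅚) = ((½)*(-1/25)*(-16))*(-⅚) = (8/25)*(-⅚) = -4/15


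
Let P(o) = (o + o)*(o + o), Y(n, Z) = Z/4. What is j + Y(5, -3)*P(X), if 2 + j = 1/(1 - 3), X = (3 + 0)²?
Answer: -491/2 ≈ -245.50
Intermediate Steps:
X = 9 (X = 3² = 9)
Y(n, Z) = Z/4 (Y(n, Z) = Z*(¼) = Z/4)
P(o) = 4*o² (P(o) = (2*o)*(2*o) = 4*o²)
j = -5/2 (j = -2 + 1/(1 - 3) = -2 + 1/(-2) = -2 - ½ = -5/2 ≈ -2.5000)
j + Y(5, -3)*P(X) = -5/2 + ((¼)*(-3))*(4*9²) = -5/2 - 3*81 = -5/2 - ¾*324 = -5/2 - 243 = -491/2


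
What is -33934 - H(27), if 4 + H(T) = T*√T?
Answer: -33930 - 81*√3 ≈ -34070.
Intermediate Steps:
H(T) = -4 + T^(3/2) (H(T) = -4 + T*√T = -4 + T^(3/2))
-33934 - H(27) = -33934 - (-4 + 27^(3/2)) = -33934 - (-4 + 81*√3) = -33934 + (4 - 81*√3) = -33930 - 81*√3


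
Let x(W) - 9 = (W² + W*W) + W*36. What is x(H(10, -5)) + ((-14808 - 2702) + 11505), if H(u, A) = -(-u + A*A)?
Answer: -6086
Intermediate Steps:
H(u, A) = u - A² (H(u, A) = -(-u + A²) = -(A² - u) = u - A²)
x(W) = 9 + 2*W² + 36*W (x(W) = 9 + ((W² + W*W) + W*36) = 9 + ((W² + W²) + 36*W) = 9 + (2*W² + 36*W) = 9 + 2*W² + 36*W)
x(H(10, -5)) + ((-14808 - 2702) + 11505) = (9 + 2*(10 - 1*(-5)²)² + 36*(10 - 1*(-5)²)) + ((-14808 - 2702) + 11505) = (9 + 2*(10 - 1*25)² + 36*(10 - 1*25)) + (-17510 + 11505) = (9 + 2*(10 - 25)² + 36*(10 - 25)) - 6005 = (9 + 2*(-15)² + 36*(-15)) - 6005 = (9 + 2*225 - 540) - 6005 = (9 + 450 - 540) - 6005 = -81 - 6005 = -6086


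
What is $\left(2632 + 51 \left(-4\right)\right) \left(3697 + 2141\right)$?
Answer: $14174664$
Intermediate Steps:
$\left(2632 + 51 \left(-4\right)\right) \left(3697 + 2141\right) = \left(2632 - 204\right) 5838 = 2428 \cdot 5838 = 14174664$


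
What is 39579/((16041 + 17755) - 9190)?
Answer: 13193/8202 ≈ 1.6085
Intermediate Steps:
39579/((16041 + 17755) - 9190) = 39579/(33796 - 9190) = 39579/24606 = 39579*(1/24606) = 13193/8202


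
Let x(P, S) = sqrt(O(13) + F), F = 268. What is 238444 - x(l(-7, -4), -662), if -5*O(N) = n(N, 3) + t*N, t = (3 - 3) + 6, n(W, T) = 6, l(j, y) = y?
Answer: 238444 - 2*sqrt(1570)/5 ≈ 2.3843e+5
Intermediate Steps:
t = 6 (t = 0 + 6 = 6)
O(N) = -6/5 - 6*N/5 (O(N) = -(6 + 6*N)/5 = -6/5 - 6*N/5)
x(P, S) = 2*sqrt(1570)/5 (x(P, S) = sqrt((-6/5 - 6/5*13) + 268) = sqrt((-6/5 - 78/5) + 268) = sqrt(-84/5 + 268) = sqrt(1256/5) = 2*sqrt(1570)/5)
238444 - x(l(-7, -4), -662) = 238444 - 2*sqrt(1570)/5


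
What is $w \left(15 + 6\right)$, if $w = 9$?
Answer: $189$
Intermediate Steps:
$w \left(15 + 6\right) = 9 \left(15 + 6\right) = 9 \cdot 21 = 189$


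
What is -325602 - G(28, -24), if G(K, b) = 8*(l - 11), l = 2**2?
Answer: -325546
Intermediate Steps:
l = 4
G(K, b) = -56 (G(K, b) = 8*(4 - 11) = 8*(-7) = -56)
-325602 - G(28, -24) = -325602 - 1*(-56) = -325602 + 56 = -325546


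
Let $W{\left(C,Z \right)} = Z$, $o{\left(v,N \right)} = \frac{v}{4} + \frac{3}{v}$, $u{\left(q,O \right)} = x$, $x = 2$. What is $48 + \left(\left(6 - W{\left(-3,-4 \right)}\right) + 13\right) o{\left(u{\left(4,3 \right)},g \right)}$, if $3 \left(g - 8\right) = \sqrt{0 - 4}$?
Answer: $94$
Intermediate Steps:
$g = 8 + \frac{2 i}{3}$ ($g = 8 + \frac{\sqrt{0 - 4}}{3} = 8 + \frac{\sqrt{-4}}{3} = 8 + \frac{2 i}{3} \approx 8.0 + 0.66667 i$)
$u{\left(q,O \right)} = 2$
$o{\left(v,N \right)} = \frac{3}{v} + \frac{v}{4}$ ($o{\left(v,N \right)} = v \frac{1}{4} + \frac{3}{v} = \frac{v}{4} + \frac{3}{v} = \frac{3}{v} + \frac{v}{4}$)
$48 + \left(\left(6 - W{\left(-3,-4 \right)}\right) + 13\right) o{\left(u{\left(4,3 \right)},g \right)} = 48 + \left(\left(6 - -4\right) + 13\right) \left(\frac{3}{2} + \frac{1}{4} \cdot 2\right) = 48 + \left(\left(6 + 4\right) + 13\right) \left(3 \cdot \frac{1}{2} + \frac{1}{2}\right) = 48 + \left(10 + 13\right) \left(\frac{3}{2} + \frac{1}{2}\right) = 48 + 23 \cdot 2 = 48 + 46 = 94$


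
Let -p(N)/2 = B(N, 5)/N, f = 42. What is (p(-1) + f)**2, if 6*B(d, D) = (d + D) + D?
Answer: 2025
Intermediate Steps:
B(d, D) = D/3 + d/6 (B(d, D) = ((d + D) + D)/6 = ((D + d) + D)/6 = (d + 2*D)/6 = D/3 + d/6)
p(N) = -2*(5/3 + N/6)/N (p(N) = -2*((1/3)*5 + N/6)/N = -2*(5/3 + N/6)/N)
(p(-1) + f)**2 = ((1/3)*(-10 - 1*(-1))/(-1) + 42)**2 = ((1/3)*(-1)*(-10 + 1) + 42)**2 = ((1/3)*(-1)*(-9) + 42)**2 = (3 + 42)**2 = 45**2 = 2025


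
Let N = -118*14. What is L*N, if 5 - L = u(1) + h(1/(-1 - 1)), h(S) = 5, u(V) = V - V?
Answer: 0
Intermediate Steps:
u(V) = 0
N = -1652
L = 0 (L = 5 - (0 + 5) = 5 - 1*5 = 5 - 5 = 0)
L*N = 0*(-1652) = 0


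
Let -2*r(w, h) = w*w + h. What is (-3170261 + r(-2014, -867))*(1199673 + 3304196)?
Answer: -46821551047519/2 ≈ -2.3411e+13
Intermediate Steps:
r(w, h) = -h/2 - w²/2 (r(w, h) = -(w*w + h)/2 = -(w² + h)/2 = -(h + w²)/2 = -h/2 - w²/2)
(-3170261 + r(-2014, -867))*(1199673 + 3304196) = (-3170261 + (-½*(-867) - ½*(-2014)²))*(1199673 + 3304196) = (-3170261 + (867/2 - ½*4056196))*4503869 = (-3170261 + (867/2 - 2028098))*4503869 = (-3170261 - 4055329/2)*4503869 = -10395851/2*4503869 = -46821551047519/2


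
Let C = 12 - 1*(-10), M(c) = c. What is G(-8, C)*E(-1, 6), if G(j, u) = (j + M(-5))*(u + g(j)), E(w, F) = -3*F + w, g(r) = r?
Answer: 3458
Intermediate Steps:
E(w, F) = w - 3*F
C = 22 (C = 12 + 10 = 22)
G(j, u) = (-5 + j)*(j + u) (G(j, u) = (j - 5)*(u + j) = (-5 + j)*(j + u))
G(-8, C)*E(-1, 6) = ((-8)² - 5*(-8) - 5*22 - 8*22)*(-1 - 3*6) = (64 + 40 - 110 - 176)*(-1 - 18) = -182*(-19) = 3458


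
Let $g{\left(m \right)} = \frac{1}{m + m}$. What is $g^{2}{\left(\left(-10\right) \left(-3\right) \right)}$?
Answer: $\frac{1}{3600} \approx 0.00027778$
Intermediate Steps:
$g{\left(m \right)} = \frac{1}{2 m}$
$g^{2}{\left(\left(-10\right) \left(-3\right) \right)} = \left(\frac{1}{2 \left(\left(-10\right) \left(-3\right)\right)}\right)^{2} = \left(\frac{1}{2 \cdot 30}\right)^{2} = \left(\frac{1}{2} \cdot \frac{1}{30}\right)^{2} = \left(\frac{1}{60}\right)^{2} = \frac{1}{3600}$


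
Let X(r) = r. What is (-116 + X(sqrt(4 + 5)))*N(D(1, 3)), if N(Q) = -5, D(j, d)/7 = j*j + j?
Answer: 565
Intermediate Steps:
D(j, d) = 7*j + 7*j**2 (D(j, d) = 7*(j*j + j) = 7*(j**2 + j) = 7*(j + j**2) = 7*j + 7*j**2)
(-116 + X(sqrt(4 + 5)))*N(D(1, 3)) = (-116 + sqrt(4 + 5))*(-5) = (-116 + sqrt(9))*(-5) = (-116 + 3)*(-5) = -113*(-5) = 565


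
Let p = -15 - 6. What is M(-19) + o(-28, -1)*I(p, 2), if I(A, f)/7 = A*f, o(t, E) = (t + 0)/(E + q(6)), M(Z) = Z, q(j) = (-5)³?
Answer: -253/3 ≈ -84.333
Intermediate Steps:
q(j) = -125
o(t, E) = t/(-125 + E) (o(t, E) = (t + 0)/(E - 125) = t/(-125 + E))
p = -21
I(A, f) = 7*A*f (I(A, f) = 7*(A*f) = 7*A*f)
M(-19) + o(-28, -1)*I(p, 2) = -19 + (-28/(-125 - 1))*(7*(-21)*2) = -19 - 28/(-126)*(-294) = -19 - 28*(-1/126)*(-294) = -19 + (2/9)*(-294) = -19 - 196/3 = -253/3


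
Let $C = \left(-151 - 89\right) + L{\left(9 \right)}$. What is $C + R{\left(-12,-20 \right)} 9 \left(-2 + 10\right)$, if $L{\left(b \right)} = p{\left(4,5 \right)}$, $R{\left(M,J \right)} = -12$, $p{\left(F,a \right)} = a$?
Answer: $-1099$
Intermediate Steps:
$L{\left(b \right)} = 5$
$C = -235$ ($C = \left(-151 - 89\right) + 5 = -240 + 5 = -235$)
$C + R{\left(-12,-20 \right)} 9 \left(-2 + 10\right) = -235 - 12 \cdot 9 \left(-2 + 10\right) = -235 - 12 \cdot 9 \cdot 8 = -235 - 864 = -1099$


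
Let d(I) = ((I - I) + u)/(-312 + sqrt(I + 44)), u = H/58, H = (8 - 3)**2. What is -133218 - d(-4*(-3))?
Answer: -93963716709/705338 + 25*sqrt(14)/2821352 ≈ -1.3322e+5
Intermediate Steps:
H = 25 (H = 5**2 = 25)
u = 25/58 ≈ 0.43103
d(I) = 25/(58*(-312 + sqrt(44 + I))) (d(I) = ((I - I) + 25/58)/(-312 + sqrt(I + 44)) = (0 + 25/58)/(-312 + sqrt(44 + I)) = 25/(58*(-312 + sqrt(44 + I))))
-133218 - d(-4*(-3)) = -133218 - 25/(58*(-312 + sqrt(44 - 4*(-3)))) = -133218 - 25/(58*(-312 + sqrt(44 + 12))) = -133218 - 25/(58*(-312 + sqrt(56))) = -133218 - 25/(58*(-312 + 2*sqrt(14)))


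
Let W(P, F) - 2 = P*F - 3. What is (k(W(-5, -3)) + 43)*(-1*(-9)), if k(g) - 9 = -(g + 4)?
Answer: 306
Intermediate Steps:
W(P, F) = -1 + F*P (W(P, F) = 2 + (P*F - 3) = 2 + (F*P - 3) = 2 + (-3 + F*P) = -1 + F*P)
k(g) = 5 - g (k(g) = 9 - (g + 4) = 9 - (4 + g) = 9 + (-4 - g) = 5 - g)
(k(W(-5, -3)) + 43)*(-1*(-9)) = ((5 - (-1 - 3*(-5))) + 43)*(-1*(-9)) = ((5 - (-1 + 15)) + 43)*9 = ((5 - 1*14) + 43)*9 = ((5 - 14) + 43)*9 = (-9 + 43)*9 = 34*9 = 306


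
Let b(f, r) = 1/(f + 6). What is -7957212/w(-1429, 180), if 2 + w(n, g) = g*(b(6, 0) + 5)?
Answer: -7957212/913 ≈ -8715.5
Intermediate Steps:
b(f, r) = 1/(6 + f)
w(n, g) = -2 + 61*g/12 (w(n, g) = -2 + g*(1/(6 + 6) + 5) = -2 + g*(1/12 + 5) = -2 + g*(61/12) = -2 + 61*g/12)
-7957212/w(-1429, 180) = -7957212/(-2 + (61/12)*180) = -7957212/(-2 + 915) = -7957212/913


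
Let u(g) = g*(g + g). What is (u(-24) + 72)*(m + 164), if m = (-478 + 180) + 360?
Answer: 276624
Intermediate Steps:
m = 62 (m = -298 + 360 = 62)
u(g) = 2*g² (u(g) = g*(2*g) = 2*g²)
(u(-24) + 72)*(m + 164) = (2*(-24)² + 72)*(62 + 164) = (2*576 + 72)*226 = (1152 + 72)*226 = 1224*226 = 276624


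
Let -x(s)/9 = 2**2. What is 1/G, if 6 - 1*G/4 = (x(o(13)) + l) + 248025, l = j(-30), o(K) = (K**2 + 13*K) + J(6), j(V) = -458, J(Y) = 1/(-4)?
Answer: -1/990100 ≈ -1.0100e-6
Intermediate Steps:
J(Y) = -1/4
o(K) = -1/4 + K**2 + 13*K (o(K) = (K**2 + 13*K) - 1/4 = -1/4 + K**2 + 13*K)
l = -458
x(s) = -36 (x(s) = -9*2**2 = -9*4 = -36)
G = -990100 (G = 24 - 4*((-36 - 458) + 248025) = 24 - 4*(-494 + 248025) = 24 - 4*247531 = 24 - 990124 = -990100)
1/G = 1/(-990100) = -1/990100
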